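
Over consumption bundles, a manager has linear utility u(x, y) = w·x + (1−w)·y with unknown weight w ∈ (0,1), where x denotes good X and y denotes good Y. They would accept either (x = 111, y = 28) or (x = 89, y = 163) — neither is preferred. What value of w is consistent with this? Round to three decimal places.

Indifference: w·111 + (1−w)·28 = w·89 + (1−w)·163.
w·(111−89) = (1−w)·(163−28), i.e. w·22 = (1−w)·135.
Hence w = 135/(22+135) = 135/157 = 0.860.

w = 0.860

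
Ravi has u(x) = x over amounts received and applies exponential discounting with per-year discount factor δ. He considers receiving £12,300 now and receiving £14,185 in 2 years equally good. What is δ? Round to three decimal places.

δ ≈ 0.931

Indifference means u(12300) = δ^2 · u(14185), so δ^2 = u(12300)/u(14185).
With u(x) = x: δ^2 = 12300/14185 = 0.86711.
Hence δ = (0.86711)^(1/2) = 0.93119.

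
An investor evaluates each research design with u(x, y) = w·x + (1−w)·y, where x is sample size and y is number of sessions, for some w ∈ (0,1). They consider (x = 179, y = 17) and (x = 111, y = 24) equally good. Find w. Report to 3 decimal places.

w = 0.093

Indifference: w·179 + (1−w)·17 = w·111 + (1−w)·24.
Rearranging, 68·w − 7·(1−w) = 0.
So w/(1−w) = 7/68 = 0.1029, giving w = 7/(68+7) = 0.093.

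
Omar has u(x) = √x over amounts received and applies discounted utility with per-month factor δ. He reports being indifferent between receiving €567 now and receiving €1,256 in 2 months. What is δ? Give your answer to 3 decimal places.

δ ≈ 0.820

Equating discounted utilities: u(567) = δ^2·u(1256) ⇒ δ^2 = u(567)/u(1256).
Since u(x) = √x, δ^2 = √(567/1256) = 0.67189.
So δ = 0.67189^(1/2) ≈ 0.820.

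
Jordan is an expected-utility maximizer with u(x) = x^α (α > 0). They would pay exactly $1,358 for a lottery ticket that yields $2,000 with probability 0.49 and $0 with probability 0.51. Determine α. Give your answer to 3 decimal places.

α ≈ 1.843

Since u(0) = 0, the lottery's EU is 0.49·2000^α.
Setting u(1358) equal to that: 1358^α = 0.49·2000^α ⇒ (1358/2000)^α = 0.49.
α = ln(0.49) / ln(1358/2000) = -0.713350/-0.387134 ≈ 1.843.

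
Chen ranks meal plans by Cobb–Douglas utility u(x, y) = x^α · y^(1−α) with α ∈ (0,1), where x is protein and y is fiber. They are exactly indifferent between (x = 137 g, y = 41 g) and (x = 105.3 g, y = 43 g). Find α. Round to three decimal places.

α ≈ 0.153

Indifference: 137^α · 41^(1−α) = 105.3^α · 43^(1−α).
(137/105.3)^α = (43/41)^(1−α); take logs: α·ln(137/105.3) = (1−α)·ln(43/41), i.e. α·0.263168 = (1−α)·0.047628.
So α/(1−α) = (0.047628)/(0.263168) = 0.180979, and α = 0.180979/1.180979 ≈ 0.153.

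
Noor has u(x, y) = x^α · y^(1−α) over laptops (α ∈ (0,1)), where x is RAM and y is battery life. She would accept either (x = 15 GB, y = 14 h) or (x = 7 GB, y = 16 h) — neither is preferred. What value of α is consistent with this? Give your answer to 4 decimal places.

Indifference: 15^α · 14^(1−α) = 7^α · 16^(1−α).
Rearrange to (15/7)^α = (16/14)^(1−α) and take logs: α·0.7621401 = (1−α)·0.1335314.
So α/(1−α) = (0.1335314)/(0.7621401) = 0.1752058, and α = 0.1752058/1.1752058 ≈ 0.1491.

α ≈ 0.1491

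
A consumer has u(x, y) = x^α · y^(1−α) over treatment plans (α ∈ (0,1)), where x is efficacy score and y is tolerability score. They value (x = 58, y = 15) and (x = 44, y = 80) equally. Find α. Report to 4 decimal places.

α ≈ 0.8583

The Cobb–Douglas utilities coincide, so 58^α·15^(1−α) = 44^α·80^(1−α).
Rearrange to (58/44)^α = (80/15)^(1−α) and take logs: α·0.2762534 = (1−α)·1.6739764.
With A = 0.2762534 and B = 1.6739764: α·A = (1−α)·B, so α = B/(A+B) = 1.6739764/1.9502298 ≈ 0.8583.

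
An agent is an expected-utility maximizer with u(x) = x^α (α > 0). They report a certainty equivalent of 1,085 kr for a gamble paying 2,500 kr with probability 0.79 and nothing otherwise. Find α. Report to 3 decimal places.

α ≈ 0.282

EU(lottery) = 0.79·2500^α + 0.21·0 = 0.79·2500^α.
Setting u(1085) equal to that: 1085^α = 0.79·2500^α ⇒ (1085/2500)^α = 0.79.
Taking logs: α·ln(1085/2500) = ln(0.79), so α = -0.235722 / -0.834711 ≈ 0.282.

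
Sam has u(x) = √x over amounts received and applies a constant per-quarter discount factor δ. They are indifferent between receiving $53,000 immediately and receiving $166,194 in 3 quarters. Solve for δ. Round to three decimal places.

δ ≈ 0.827

The payoff in 3 quarters is discounted by δ^3, so u(53000) = δ^3·u(166194) and δ^3 = u(53000)/u(166194).
With u(x) = √x: δ^3 = √53000/√166194 = √(53000/166194) = 0.56472.
Taking the cube root: δ = 0.56472^(1/3) ≈ 0.827.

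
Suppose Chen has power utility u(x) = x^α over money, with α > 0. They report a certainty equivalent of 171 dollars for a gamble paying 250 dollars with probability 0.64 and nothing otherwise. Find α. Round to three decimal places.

α ≈ 1.175

Since u(0) = 0, the lottery's EU is 0.64·250^α.
Indifference: 171^α = 0.64·250^α, so (171/250)^α = 0.64.
α = ln(0.64) / ln(171/250) = -0.446287/-0.379797 ≈ 1.175.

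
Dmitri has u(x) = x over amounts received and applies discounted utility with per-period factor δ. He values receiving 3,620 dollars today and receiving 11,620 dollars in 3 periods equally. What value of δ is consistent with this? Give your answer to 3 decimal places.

The payoff in 3 periods is discounted by δ^3, so u(3620) = δ^3·u(11620) and δ^3 = u(3620)/u(11620).
With u(x) = x: δ^3 = 3620/11620 = 0.31153.
Hence δ = (0.31153)^(1/3) = 0.67790.

δ ≈ 0.678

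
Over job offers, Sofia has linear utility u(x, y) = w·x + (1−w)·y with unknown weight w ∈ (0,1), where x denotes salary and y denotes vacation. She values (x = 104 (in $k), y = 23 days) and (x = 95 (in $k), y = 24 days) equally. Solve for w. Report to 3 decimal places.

Equating utilities: w·104 + (1−w)·23 = w·95 + (1−w)·24.
Rearranging, 9·w − 1·(1−w) = 0.
So w/(1−w) = 1/9 = 0.1111, giving w = 1/(9+1) = 0.100.

w = 0.100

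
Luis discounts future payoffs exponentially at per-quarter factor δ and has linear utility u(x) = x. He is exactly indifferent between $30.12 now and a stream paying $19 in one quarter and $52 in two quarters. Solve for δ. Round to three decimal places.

The stream is worth 19δ + 52δ² today, so 19δ + 52δ² = 30.12.
That is, 52δ² + 19δ − 30.12 = 0, a quadratic in δ.
δ = (−19 + √(19² + 4·52·30.12)) / (2·52) = (−19 + √6625.96) / 104 ≈ 0.600.

δ ≈ 0.600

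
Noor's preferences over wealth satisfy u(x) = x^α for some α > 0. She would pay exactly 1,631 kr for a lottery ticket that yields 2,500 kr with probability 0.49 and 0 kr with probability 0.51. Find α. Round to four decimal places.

α ≈ 1.6702

The lottery's expected utility is 0.49·u(2500) + 0.51·u(0) = 0.49·2500^α (since u(0) = 0 for α > 0).
Equating: 1631^α = 0.49·2500^α, i.e. 0.6524^α = 0.49.
α = ln(0.49) / ln(1631/2500) = -0.7133499/-0.4270974 ≈ 1.6702.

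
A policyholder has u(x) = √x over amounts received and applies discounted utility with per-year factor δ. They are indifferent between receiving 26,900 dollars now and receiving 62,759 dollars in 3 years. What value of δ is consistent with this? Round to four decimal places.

δ ≈ 0.8683

Indifference means u(26900) = δ^3 · u(62759), so δ^3 = u(26900)/u(62759).
Since u(x) = √x, δ^3 = √(26900/62759) = 0.65469.
Taking the cube root: δ = 0.65469^(1/3) ≈ 0.8683.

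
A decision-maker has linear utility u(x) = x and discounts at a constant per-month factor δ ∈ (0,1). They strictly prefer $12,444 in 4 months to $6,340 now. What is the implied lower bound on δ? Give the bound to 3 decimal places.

δ > 0.845

The preference means 6340 < δ^4·12444.
Hence δ^4 > 6340/12444 = 0.50948, and x ↦ x^(1/4) is increasing on (0,∞).
δ > (6340/12444)^(1/4) ≈ 0.845.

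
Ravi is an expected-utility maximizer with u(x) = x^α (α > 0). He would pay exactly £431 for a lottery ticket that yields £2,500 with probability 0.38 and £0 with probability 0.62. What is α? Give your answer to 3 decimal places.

α ≈ 0.550

The lottery's expected utility is 0.38·u(2500) + 0.62·u(0) = 0.38·2500^α (since u(0) = 0 for α > 0).
Setting u(431) equal to that: 431^α = 0.38·2500^α ⇒ (431/2500)^α = 0.38.
α = ln(0.38) / ln(431/2500) = -0.967584/-1.757938 ≈ 0.550.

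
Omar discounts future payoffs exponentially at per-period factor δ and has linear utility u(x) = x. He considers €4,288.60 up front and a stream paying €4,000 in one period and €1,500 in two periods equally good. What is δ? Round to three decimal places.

δ ≈ 0.820

Present value of the stream is 4000·δ + 1500·δ². Indifference gives 4000δ + 1500δ² = 4288.60.
So 1500δ² + 4000δ − 4288.60 = 0.
δ = (−4000 + √(4000² + 4·1500·4288.60)) / (2·1500) = (−4000 + √41731600.00) / 3000 ≈ 0.820.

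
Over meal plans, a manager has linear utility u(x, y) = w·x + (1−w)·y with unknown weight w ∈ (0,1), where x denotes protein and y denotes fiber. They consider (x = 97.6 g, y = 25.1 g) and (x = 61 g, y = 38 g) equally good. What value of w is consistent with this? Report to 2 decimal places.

w = 0.26

Indifference: w·97.6 + (1−w)·25.1 = w·61 + (1−w)·38.
w·(97.6−61) = (1−w)·(38−25.1), i.e. w·36.6 = (1−w)·12.9.
Hence w = 12.9/(36.6+12.9) = 12.9/49.5 = 0.26.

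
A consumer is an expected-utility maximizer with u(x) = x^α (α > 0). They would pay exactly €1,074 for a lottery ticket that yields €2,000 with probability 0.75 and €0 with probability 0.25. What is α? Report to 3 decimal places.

The lottery's expected utility is 0.75·u(2000) + 0.25·u(0) = 0.75·2000^α (since u(0) = 0 for α > 0).
Equating: 1074^α = 0.75·2000^α, i.e. 0.5370^α = 0.75.
α = ln(0.75) / ln(1074/2000) = -0.287682/-0.621757 ≈ 0.463.

α ≈ 0.463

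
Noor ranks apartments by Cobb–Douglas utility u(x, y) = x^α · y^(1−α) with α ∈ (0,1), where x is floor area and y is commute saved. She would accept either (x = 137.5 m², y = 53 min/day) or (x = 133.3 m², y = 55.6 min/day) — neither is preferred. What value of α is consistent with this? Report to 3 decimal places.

Set the two utilities equal: 137.5^α·53^(1−α) = 133.3^α·55.6^(1−α).
Taking logs: α·ln 137.5 + (1−α)·ln 53 = α·ln 133.3 + (1−α)·ln 55.6, i.e. α·0.031022 = (1−α)·0.047891.
Thus α·(0.078913) = 0.047891, so α = 0.047891/0.078913 ≈ 0.607.

α ≈ 0.607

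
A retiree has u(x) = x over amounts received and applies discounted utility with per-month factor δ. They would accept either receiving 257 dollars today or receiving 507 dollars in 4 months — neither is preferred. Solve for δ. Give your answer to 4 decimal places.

δ ≈ 0.8438

Equating discounted utilities: u(257) = δ^4·u(507) ⇒ δ^4 = u(257)/u(507).
With u(x) = x: δ^4 = 257/507 = 0.50690.
Hence δ = (0.50690)^(1/4) = 0.843784.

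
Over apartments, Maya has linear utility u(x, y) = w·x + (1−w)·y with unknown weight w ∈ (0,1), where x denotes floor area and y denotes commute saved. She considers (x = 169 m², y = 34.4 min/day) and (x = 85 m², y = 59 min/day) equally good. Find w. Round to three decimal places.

w = 0.227

u(169,34.4) = u(85,59) means w·169 + (1−w)·34.4 = w·85 + (1−w)·59.
Rearranging, 84·w − 24.6·(1−w) = 0.
The marginal rate of substitution is 24.6/84, so w = 24.6/(84+24.6) = 0.227.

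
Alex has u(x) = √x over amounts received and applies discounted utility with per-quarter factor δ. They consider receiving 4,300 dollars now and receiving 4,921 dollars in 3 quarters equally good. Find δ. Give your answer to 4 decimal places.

Indifference means u(4300) = δ^3 · u(4921), so δ^3 = u(4300)/u(4921).
Since u(x) = √x, δ^3 = √(4300/4921) = 0.93478.
So δ = 0.93478^(1/3) ≈ 0.9778.

δ ≈ 0.9778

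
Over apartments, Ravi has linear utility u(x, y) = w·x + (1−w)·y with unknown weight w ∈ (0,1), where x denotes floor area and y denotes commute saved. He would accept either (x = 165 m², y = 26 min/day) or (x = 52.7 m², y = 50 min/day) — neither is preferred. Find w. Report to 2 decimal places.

w = 0.18

Indifference: w·165 + (1−w)·26 = w·52.7 + (1−w)·50.
w·(165−52.7) = (1−w)·(50−26), i.e. w·112.3 = (1−w)·24.
So w/(1−w) = 24/112.3 = 0.2137, giving w = 24/(112.3+24) = 0.18.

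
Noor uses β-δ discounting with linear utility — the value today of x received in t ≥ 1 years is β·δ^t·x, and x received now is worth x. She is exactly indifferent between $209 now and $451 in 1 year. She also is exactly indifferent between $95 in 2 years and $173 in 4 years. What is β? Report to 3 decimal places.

β ≈ 0.625

The second indifference involves only future payoffs, so β cancels: β·δ^2·95 = β·δ^4·173, giving δ^2 = 95/173 = 0.54913, so δ = 0.74104.
The first indifference: 209 = β·δ·451, so β = 209/(δ·451) = 209/(0.74104·451) ≈ 0.625.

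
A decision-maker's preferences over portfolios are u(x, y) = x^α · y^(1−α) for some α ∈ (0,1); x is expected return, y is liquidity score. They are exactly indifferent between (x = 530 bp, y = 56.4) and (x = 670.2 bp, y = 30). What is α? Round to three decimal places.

α ≈ 0.729

The Cobb–Douglas utilities coincide, so 530^α·56.4^(1−α) = 670.2^α·30^(1−α).
Rearrange to (530/670.2)^α = (30/56.4)^(1−α) and take logs: α·-0.234699 = (1−α)·-0.631272.
With A = -0.234699 and B = -0.631272: α·A = (1−α)·B, so α = B/(A+B) = -0.631272/-0.865971 ≈ 0.729.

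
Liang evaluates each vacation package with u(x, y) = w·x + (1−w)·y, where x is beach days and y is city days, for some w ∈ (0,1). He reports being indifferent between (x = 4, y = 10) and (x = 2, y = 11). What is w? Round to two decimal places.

w = 0.33

Equating utilities: w·4 + (1−w)·10 = w·2 + (1−w)·11.
w·(4−2) = (1−w)·(11−10), i.e. w·2 = (1−w)·1.
Hence w = 1/(2+1) = 1/3 = 0.33.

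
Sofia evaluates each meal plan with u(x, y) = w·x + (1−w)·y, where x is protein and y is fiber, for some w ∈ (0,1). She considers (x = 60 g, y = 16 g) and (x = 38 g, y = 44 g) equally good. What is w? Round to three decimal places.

Equating utilities: w·60 + (1−w)·16 = w·38 + (1−w)·44.
w·(60−38) = (1−w)·(44−16), i.e. w·22 = (1−w)·28.
So w/(1−w) = 28/22 = 1.2727, giving w = 28/(22+28) = 0.560.

w = 0.560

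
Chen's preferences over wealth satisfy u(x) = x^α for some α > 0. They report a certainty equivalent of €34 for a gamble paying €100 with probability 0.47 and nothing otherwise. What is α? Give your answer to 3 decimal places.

Since u(0) = 0, the lottery's EU is 0.47·100^α.
Indifference: 34^α = 0.47·100^α, so (34/100)^α = 0.47.
Taking logs: α·ln(34/100) = ln(0.47), so α = -0.755023 / -1.078810 ≈ 0.700.

α ≈ 0.700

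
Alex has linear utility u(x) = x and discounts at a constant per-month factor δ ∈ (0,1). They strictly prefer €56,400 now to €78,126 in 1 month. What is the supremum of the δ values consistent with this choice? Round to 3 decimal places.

δ < 0.722

The preference means 56400 > δ·78126.
Dividing through by 78126 gives δ < 0.72191.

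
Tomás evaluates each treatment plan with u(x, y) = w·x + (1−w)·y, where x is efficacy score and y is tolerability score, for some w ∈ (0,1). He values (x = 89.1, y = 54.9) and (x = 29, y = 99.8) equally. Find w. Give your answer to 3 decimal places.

Equating utilities: w·89.1 + (1−w)·54.9 = w·29 + (1−w)·99.8.
Rearranging, 60.1·w − 44.9·(1−w) = 0.
Hence w = 44.9/(60.1+44.9) = 44.9/105 = 0.428.

w = 0.428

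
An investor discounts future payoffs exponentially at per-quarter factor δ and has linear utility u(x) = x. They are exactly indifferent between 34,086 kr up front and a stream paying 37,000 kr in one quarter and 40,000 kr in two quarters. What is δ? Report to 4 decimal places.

δ ≈ 0.5700

Present value of the stream is 37000·δ + 40000·δ². Indifference gives 37000δ + 40000δ² = 34086.
That is, 40000δ² + 37000δ − 34086 = 0, a quadratic in δ.
By the quadratic formula (taking the positive root), δ = (−37000 + √6822760000.00) / 80000 ≈ 0.5700.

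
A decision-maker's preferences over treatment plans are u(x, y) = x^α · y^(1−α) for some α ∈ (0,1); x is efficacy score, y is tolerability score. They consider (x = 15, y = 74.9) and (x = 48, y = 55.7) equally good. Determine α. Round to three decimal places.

α ≈ 0.203

Indifference: 15^α · 74.9^(1−α) = 48^α · 55.7^(1−α).
Rearrange to (15/48)^α = (55.7/74.9)^(1−α) and take logs: α·-1.163151 = (1−α)·-0.296174.
Thus α·(-1.459325) = -0.296174, so α = -0.296174/-1.459325 ≈ 0.203.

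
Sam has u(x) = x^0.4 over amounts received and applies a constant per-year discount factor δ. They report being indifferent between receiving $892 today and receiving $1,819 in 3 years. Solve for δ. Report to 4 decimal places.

δ ≈ 0.9094

Equating discounted utilities: u(892) = δ^3·u(1819) ⇒ δ^3 = u(892)/u(1819).
With u(x) = x^0.4: δ^3 = 892^0.4/1819^0.4 = (892/1819)^0.4 = 0.75199.
Hence δ = (0.75199)^(1/3) = 0.909364.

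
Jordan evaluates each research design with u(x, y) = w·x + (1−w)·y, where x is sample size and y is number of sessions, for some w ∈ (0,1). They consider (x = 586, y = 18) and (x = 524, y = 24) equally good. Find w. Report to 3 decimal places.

w = 0.088

Indifference: w·586 + (1−w)·18 = w·524 + (1−w)·24.
Rearranging, 62·w − 6·(1−w) = 0.
Hence w = 6/(62+6) = 6/68 = 0.088.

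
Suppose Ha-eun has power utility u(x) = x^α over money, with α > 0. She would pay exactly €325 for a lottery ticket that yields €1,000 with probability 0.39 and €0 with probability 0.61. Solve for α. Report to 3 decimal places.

α ≈ 0.838

The lottery's expected utility is 0.39·u(1000) + 0.61·u(0) = 0.39·1000^α (since u(0) = 0 for α > 0).
Equating: 325^α = 0.39·1000^α, i.e. 0.3250^α = 0.39.
α = ln(0.39) / ln(325/1000) = -0.941609/-1.123930 ≈ 0.838.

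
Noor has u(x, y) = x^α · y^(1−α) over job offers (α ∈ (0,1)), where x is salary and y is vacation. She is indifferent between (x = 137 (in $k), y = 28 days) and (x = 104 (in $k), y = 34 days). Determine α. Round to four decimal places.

α ≈ 0.4133

Set the two utilities equal: 137^α·28^(1−α) = 104^α·34^(1−α).
Taking logs: α·ln 137 + (1−α)·ln 28 = α·ln 104 + (1−α)·ln 34, i.e. α·0.2755900 = (1−α)·0.1941560.
So α/(1−α) = (0.1941560)/(0.2755900) = 0.7045103, and α = 0.7045103/1.7045103 ≈ 0.4133.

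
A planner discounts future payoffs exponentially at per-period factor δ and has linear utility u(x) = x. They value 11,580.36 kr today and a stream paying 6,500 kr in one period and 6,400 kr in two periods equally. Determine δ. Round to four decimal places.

δ ≈ 0.9300

Equating present values: 11580.36 = 6500δ + 6400δ².
That is, 6400δ² + 6500δ − 11580.36 = 0, a quadratic in δ.
By the quadratic formula (taking the positive root), δ = (−6500 + √338707216.00) / 12800 ≈ 0.9300.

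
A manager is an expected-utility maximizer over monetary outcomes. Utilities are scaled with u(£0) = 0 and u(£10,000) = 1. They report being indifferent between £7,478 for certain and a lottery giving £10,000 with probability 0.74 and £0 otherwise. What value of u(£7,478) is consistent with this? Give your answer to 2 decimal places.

u(£7,478) equals the lottery's expected utility: 0.74·1 + 0.26·0 = 0.74.

0.74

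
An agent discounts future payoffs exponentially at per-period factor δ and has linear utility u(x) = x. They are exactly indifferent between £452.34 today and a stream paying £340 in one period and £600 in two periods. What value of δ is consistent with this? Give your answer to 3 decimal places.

δ ≈ 0.630

The stream is worth 340δ + 600δ² today, so 340δ + 600δ² = 452.34.
That is, 600δ² + 340δ − 452.34 = 0, a quadratic in δ.
δ = (−340 + √(340² + 4·600·452.34)) / (2·600) = (−340 + √1201216.00) / 1200 ≈ 0.630.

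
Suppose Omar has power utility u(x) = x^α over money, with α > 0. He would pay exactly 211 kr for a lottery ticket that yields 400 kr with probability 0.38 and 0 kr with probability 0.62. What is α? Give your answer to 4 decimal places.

Since u(0) = 0, the lottery's EU is 0.38·400^α.
Equating: 211^α = 0.38·400^α, i.e. 0.5275^α = 0.38.
Taking logs: α·ln(211/400) = ln(0.38), so α = -0.9675840 / -0.6396064 ≈ 1.5128.

α ≈ 1.5128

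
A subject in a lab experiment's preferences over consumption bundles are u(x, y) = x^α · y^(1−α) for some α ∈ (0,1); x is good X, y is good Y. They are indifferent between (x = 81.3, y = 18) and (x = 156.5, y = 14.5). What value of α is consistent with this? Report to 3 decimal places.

α ≈ 0.248

Indifference: 81.3^α · 18^(1−α) = 156.5^α · 14.5^(1−α).
Taking logs: α·ln 81.3 + (1−α)·ln 18 = α·ln 156.5 + (1−α)·ln 14.5, i.e. α·-0.654910 = (1−α)·-0.216223.
With A = -0.654910 and B = -0.216223: α·A = (1−α)·B, so α = B/(A+B) = -0.216223/-0.871133 ≈ 0.248.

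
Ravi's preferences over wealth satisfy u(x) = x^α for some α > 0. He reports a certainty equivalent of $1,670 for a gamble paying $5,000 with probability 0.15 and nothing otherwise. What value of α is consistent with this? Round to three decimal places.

EU(lottery) = 0.15·5000^α + 0.85·0 = 0.15·5000^α.
Equating: 1670^α = 0.15·5000^α, i.e. 0.3340^α = 0.15.
Take logs: α = ln 0.15 / ln(1670/5000) ≈ 1.72998.

α ≈ 1.730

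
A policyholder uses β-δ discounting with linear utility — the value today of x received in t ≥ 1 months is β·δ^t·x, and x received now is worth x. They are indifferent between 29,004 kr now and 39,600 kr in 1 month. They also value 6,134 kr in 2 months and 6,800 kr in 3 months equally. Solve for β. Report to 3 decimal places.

From the later pair, β·δ^2·6134 = β·δ^3·6800; dividing through, δ = 6134/6800 = 0.90206.
Now use the now-vs-future pair: 29004 = β·δ·39600 gives β = 29004/(0.90206·39600) ≈ 0.812.

β ≈ 0.812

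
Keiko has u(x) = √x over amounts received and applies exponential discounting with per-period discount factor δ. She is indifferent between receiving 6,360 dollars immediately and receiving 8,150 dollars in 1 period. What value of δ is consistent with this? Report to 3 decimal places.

Equating discounted utilities: u(6360) = δ·u(8150) ⇒ δ = u(6360)/u(8150).
Since u(x) = √x, δ = √(6360/8150) = 0.88338.

δ ≈ 0.883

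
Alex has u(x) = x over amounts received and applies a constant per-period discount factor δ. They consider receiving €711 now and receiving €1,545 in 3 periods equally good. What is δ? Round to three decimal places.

Indifference means u(711) = δ^3 · u(1545), so δ^3 = u(711)/u(1545).
With u(x) = x: δ^3 = 711/1545 = 0.46019.
Hence δ = (0.46019)^(1/3) = 0.77205.

δ ≈ 0.772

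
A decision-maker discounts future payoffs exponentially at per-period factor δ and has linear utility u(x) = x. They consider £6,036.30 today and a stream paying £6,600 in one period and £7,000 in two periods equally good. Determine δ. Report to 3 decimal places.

δ ≈ 0.570

Present value of the stream is 6600·δ + 7000·δ². Indifference gives 6600δ + 7000δ² = 6036.30.
So 7000δ² + 6600δ − 6036.30 = 0.
The positive root is δ = [−6600 + √(6600² + 4·7000·6036.30)] / (2·7000) = (−6600 + 14580.000)/14000 ≈ 0.570.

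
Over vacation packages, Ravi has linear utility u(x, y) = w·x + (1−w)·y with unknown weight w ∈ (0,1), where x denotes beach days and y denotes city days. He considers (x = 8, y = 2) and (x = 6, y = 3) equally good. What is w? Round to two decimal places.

u(8,2) = u(6,3) means w·8 + (1−w)·2 = w·6 + (1−w)·3.
w·(8−6) = (1−w)·(3−2), i.e. w·2 = (1−w)·1.
Hence w = 1/(2+1) = 1/3 = 0.33.

w = 0.33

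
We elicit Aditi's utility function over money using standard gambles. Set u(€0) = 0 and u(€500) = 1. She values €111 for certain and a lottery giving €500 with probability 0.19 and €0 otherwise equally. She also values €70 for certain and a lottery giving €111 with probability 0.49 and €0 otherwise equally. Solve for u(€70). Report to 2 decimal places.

From the first indifference, u(€111) = 0.19·u(€500) + 0.81·u(€0) = 0.19·1 + 0.81·0 = 0.19.
Then u(€70) = 0.49·u(€111) + 0.51·u(€0) = 0.49·0.19 + 0.51·0.00 = 0.0931.

0.09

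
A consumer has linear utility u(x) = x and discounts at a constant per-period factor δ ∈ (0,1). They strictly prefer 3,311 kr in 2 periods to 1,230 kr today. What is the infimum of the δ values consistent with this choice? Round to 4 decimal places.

The preference means 1230 < δ^2·3311.
Hence δ^2 > 1230/3311 = 0.37149, and x ↦ x^(1/2) is increasing on (0,∞).
δ > (1230/3311)^(1/2) ≈ 0.6095.

δ > 0.6095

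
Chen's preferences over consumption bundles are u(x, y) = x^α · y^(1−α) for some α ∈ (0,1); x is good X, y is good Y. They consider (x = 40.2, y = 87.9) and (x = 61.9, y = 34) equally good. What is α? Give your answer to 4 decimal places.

α ≈ 0.6875

Indifference: 40.2^α · 87.9^(1−α) = 61.9^α · 34^(1−α).
(40.2/61.9)^α = (34/87.9)^(1−α); take logs: α·ln(40.2/61.9) = (1−α)·ln(34/87.9), i.e. α·-0.4316532 = (1−α)·-0.9498393.
With A = -0.4316532 and B = -0.9498393: α·A = (1−α)·B, so α = B/(A+B) = -0.9498393/-1.3814925 ≈ 0.6875.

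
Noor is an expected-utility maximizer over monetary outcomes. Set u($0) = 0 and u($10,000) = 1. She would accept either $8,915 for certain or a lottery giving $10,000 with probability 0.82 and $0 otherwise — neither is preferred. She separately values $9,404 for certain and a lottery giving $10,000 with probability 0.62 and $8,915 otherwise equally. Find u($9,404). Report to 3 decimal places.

From the first indifference, u($8,915) = 0.82·u($10,000) + 0.18·u($0) = 0.82·1 + 0.18·0 = 0.82.
The second indifference gives u($9,404) = 0.62·u($10,000) + 0.38·u($8,915) = 0.62·1.00 + 0.38·0.82 = 0.9316.

0.932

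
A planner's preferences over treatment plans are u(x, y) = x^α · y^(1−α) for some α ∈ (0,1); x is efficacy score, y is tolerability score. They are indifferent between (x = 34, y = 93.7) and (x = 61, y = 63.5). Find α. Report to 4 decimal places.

Set the two utilities equal: 34^α·93.7^(1−α) = 61^α·63.5^(1−α).
Rearrange to (34/61)^α = (63.5/93.7)^(1−α) and take logs: α·-0.5845133 = (1−α)·-0.3890583.
Thus α·(-0.9735716) = -0.3890583, so α = -0.3890583/-0.9735716 ≈ 0.3996.

α ≈ 0.3996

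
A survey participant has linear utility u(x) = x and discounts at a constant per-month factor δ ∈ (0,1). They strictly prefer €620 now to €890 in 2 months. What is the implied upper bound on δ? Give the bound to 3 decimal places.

δ < 0.835

Comparing present values: 620 > δ^2·890.
So δ^2 < 620/890 = 0.69663; taking the square root of both positive sides preserves the inequality.
δ < 0.69663^(1/2) = 0.835.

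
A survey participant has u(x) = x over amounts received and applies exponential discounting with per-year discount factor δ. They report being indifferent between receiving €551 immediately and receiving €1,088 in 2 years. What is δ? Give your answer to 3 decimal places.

δ ≈ 0.712

Equating discounted utilities: u(551) = δ^2·u(1088) ⇒ δ^2 = u(551)/u(1088).
With u(x) = x: δ^2 = 551/1088 = 0.50643.
Hence δ = (0.50643)^(1/2) = 0.71164.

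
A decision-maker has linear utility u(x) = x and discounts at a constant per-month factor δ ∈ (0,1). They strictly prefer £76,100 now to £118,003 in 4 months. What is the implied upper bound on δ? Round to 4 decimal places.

δ < 0.8961

The preference means 76100 > δ^4·118003.
Dividing by 118003: δ^4 < 0.64490. Both sides are positive, so the 4th root keeps the direction.
δ < 0.64490^(1/4) = 0.8961.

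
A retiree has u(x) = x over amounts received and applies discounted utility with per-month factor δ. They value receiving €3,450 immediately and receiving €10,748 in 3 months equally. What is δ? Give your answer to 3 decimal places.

δ ≈ 0.685

Indifference means u(3450) = δ^3 · u(10748), so δ^3 = u(3450)/u(10748).
With u(x) = x: δ^3 = 3450/10748 = 0.32099.
So δ = 0.32099^(1/3) ≈ 0.685.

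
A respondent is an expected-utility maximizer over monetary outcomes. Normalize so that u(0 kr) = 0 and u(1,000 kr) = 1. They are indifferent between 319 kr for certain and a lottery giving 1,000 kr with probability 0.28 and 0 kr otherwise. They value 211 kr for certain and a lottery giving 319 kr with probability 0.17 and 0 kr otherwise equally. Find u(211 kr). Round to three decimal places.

First, u(319 kr) = 0.28·u(1,000 kr) + 0.72·u(0 kr) = 0.28.
Chaining: u(211 kr) = 0.17·0.28 + 0.83·0.00 = 0.0476.

0.048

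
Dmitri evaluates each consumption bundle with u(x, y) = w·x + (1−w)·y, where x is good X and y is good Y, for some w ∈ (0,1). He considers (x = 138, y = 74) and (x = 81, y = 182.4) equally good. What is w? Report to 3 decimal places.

Indifference: w·138 + (1−w)·74 = w·81 + (1−w)·182.4.
Rearranging, 57·w − 108.4·(1−w) = 0.
The marginal rate of substitution is 108.4/57, so w = 108.4/(57+108.4) = 0.655.

w = 0.655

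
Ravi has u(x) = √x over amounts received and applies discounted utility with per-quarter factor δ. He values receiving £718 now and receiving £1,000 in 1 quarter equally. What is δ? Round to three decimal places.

Equating discounted utilities: u(718) = δ·u(1000) ⇒ δ = u(718)/u(1000).
With u(x) = √x: δ = √718/√1000 = √(718/1000) = 0.84735.

δ ≈ 0.847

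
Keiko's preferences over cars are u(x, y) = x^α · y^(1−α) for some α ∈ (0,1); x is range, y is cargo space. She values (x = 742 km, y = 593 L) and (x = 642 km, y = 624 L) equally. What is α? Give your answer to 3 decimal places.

The Cobb–Douglas utilities coincide, so 742^α·593^(1−α) = 642^α·624^(1−α).
Rearrange to (742/642)^α = (624/593)^(1−α) and take logs: α·0.144761 = (1−α)·0.050956.
With A = 0.144761 and B = 0.050956: α·A = (1−α)·B, so α = B/(A+B) = 0.050956/0.195717 ≈ 0.260.

α ≈ 0.260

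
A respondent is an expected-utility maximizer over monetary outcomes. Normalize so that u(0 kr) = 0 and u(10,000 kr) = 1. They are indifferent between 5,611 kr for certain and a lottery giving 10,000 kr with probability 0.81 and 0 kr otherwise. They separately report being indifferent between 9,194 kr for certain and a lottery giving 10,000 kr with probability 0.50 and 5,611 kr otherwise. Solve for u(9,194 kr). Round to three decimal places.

0.905

From the first indifference, u(5,611 kr) = 0.81·u(10,000 kr) + 0.19·u(0 kr) = 0.81·1 + 0.19·0 = 0.81.
Chaining: u(9,194 kr) = 0.50·1.00 + 0.50·0.81 = 0.9050.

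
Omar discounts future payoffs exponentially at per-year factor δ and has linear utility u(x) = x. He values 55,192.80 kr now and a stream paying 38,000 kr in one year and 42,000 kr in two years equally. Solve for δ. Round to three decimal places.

Equating present values: 55192.80 = 38000δ + 42000δ².
That is, 42000δ² + 38000δ − 55192.80 = 0, a quadratic in δ.
The positive root is δ = [−38000 + √(38000² + 4·42000·55192.80)] / (2·42000) = (−38000 + 103520.000)/84000 ≈ 0.780.

δ ≈ 0.780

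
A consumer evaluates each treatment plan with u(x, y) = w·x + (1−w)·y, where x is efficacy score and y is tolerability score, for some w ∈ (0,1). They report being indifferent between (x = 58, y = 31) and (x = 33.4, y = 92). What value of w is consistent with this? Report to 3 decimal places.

w = 0.713

Indifference: w·58 + (1−w)·31 = w·33.4 + (1−w)·92.
Collecting terms: w·24.6 = (1−w)·61.
So w/(1−w) = 61/24.6 = 2.4797, giving w = 61/(24.6+61) = 0.713.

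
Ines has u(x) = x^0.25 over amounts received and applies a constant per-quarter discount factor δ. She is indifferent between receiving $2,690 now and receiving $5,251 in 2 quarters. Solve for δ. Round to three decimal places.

Indifference means u(2690) = δ^2 · u(5251), so δ^2 = u(2690)/u(5251).
With u(x) = x^0.25: δ^2 = 2690^0.25/5251^0.25 = (2690/5251)^0.25 = 0.84601.
Hence δ = (0.84601)^(1/2) = 0.91979.

δ ≈ 0.920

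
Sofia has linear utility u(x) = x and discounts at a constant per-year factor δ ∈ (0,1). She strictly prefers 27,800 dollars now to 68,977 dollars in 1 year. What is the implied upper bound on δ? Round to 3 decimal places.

δ < 0.403

The preference means 27800 > δ·68977.
Dividing through by 68977 gives δ < 0.40303.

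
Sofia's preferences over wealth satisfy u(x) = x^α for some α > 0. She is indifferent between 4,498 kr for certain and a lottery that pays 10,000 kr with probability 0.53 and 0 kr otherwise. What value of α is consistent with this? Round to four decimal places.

α ≈ 0.7946

The lottery's expected utility is 0.53·u(10000) + 0.47·u(0) = 0.53·10000^α (since u(0) = 0 for α > 0).
Setting u(4498) equal to that: 4498^α = 0.53·10000^α ⇒ (4498/10000)^α = 0.53.
α = ln(0.53) / ln(4498/10000) = -0.6348783/-0.7989522 ≈ 0.7946.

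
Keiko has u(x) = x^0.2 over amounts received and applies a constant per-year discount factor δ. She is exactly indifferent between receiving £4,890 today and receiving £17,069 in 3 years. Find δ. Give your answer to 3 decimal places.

δ ≈ 0.920

Equating discounted utilities: u(4890) = δ^3·u(17069) ⇒ δ^3 = u(4890)/u(17069).
Since u(x) = x^0.2, δ^3 = (4890/17069)^0.2 = 0.28648^0.2 = 0.77879.
Taking the cube root: δ = 0.77879^(1/3) ≈ 0.920.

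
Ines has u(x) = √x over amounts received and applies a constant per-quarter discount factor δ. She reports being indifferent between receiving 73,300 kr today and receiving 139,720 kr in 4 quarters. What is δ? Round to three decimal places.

δ ≈ 0.923

The payoff in 4 quarters is discounted by δ^4, so u(73300) = δ^4·u(139720) and δ^4 = u(73300)/u(139720).
With u(x) = √x: δ^4 = √73300/√139720 = √(73300/139720) = 0.72431.
Taking the 4th root: δ = 0.72431^(1/4) ≈ 0.923.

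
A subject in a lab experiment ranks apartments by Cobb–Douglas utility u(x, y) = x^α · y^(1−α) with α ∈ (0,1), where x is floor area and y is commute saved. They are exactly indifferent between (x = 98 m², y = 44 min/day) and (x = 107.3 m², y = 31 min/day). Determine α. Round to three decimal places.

α ≈ 0.794

Set the two utilities equal: 98^α·44^(1−α) = 107.3^α·31^(1−α).
Taking logs: α·ln 98 + (1−α)·ln 44 = α·ln 107.3 + (1−α)·ln 31, i.e. α·-0.090661 = (1−α)·-0.350202.
Thus α·(-0.440863) = -0.350202, so α = -0.350202/-0.440863 ≈ 0.794.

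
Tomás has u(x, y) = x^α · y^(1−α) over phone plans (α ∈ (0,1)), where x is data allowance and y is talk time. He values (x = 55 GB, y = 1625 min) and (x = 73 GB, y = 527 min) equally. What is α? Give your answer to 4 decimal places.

α ≈ 0.7991

Indifference: 55^α · 1625^(1−α) = 73^α · 527^(1−α).
Taking logs: α·ln 55 + (1−α)·ln 1625 = α·ln 73 + (1−α)·ln 527, i.e. α·-0.2831263 = (1−α)·-1.1260625.
So α/(1−α) = (-1.1260625)/(-0.2831263) = 3.9772444, and α = 3.9772444/4.9772444 ≈ 0.7991.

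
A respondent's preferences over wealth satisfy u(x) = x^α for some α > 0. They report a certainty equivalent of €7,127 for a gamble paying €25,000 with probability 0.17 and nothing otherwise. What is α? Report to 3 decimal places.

Since u(0) = 0, the lottery's EU is 0.17·25000^α.
Equating: 7127^α = 0.17·25000^α, i.e. 0.2851^α = 0.17.
α = ln(0.17) / ln(7127/25000) = -1.771957/-1.254985 ≈ 1.412.

α ≈ 1.412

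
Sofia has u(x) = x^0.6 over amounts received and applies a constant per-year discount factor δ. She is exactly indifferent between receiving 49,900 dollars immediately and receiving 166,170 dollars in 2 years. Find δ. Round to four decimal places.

Indifference means u(49900) = δ^2 · u(166170), so δ^2 = u(49900)/u(166170).
With u(x) = x^0.6: δ^2 = 49900^0.6/166170^0.6 = (49900/166170)^0.6 = 0.48588.
Taking the square root: δ = 0.48588^(1/2) ≈ 0.6971.

δ ≈ 0.6971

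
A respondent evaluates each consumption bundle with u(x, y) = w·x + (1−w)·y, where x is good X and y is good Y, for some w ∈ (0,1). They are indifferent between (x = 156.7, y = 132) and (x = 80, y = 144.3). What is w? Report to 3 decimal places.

w = 0.138

Indifference: w·156.7 + (1−w)·132 = w·80 + (1−w)·144.3.
Collecting terms: w·76.7 = (1−w)·12.3.
Hence w = 12.3/(76.7+12.3) = 12.3/89 = 0.138.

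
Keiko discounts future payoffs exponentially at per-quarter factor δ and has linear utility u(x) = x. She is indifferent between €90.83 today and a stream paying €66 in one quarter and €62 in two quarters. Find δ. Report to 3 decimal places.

The stream is worth 66δ + 62δ² today, so 66δ + 62δ² = 90.83.
So 62δ² + 66δ − 90.83 = 0.
By the quadratic formula (taking the positive root), δ = (−66 + √26881.84) / 124 ≈ 0.790.

δ ≈ 0.790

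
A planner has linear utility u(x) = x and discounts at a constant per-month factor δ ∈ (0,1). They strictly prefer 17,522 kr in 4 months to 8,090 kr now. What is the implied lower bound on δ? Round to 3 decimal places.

Comparing present values: 8090 < δ^4·17522.
Hence δ^4 > 8090/17522 = 0.46171, and x ↦ x^(1/4) is increasing on (0,∞).
δ > (8090/17522)^(1/4) ≈ 0.824.

δ > 0.824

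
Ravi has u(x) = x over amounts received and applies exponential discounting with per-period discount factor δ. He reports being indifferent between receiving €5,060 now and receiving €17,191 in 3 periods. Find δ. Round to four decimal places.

δ ≈ 0.6652

The payoff in 3 periods is discounted by δ^3, so u(5060) = δ^3·u(17191) and δ^3 = u(5060)/u(17191).
With u(x) = x: δ^3 = 5060/17191 = 0.29434.
Hence δ = (0.29434)^(1/3) = 0.665196.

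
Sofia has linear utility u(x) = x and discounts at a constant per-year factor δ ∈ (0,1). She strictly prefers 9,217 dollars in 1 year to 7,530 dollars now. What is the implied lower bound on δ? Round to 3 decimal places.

The preference means 7530 < δ·9217.
Dividing through by 9217 gives δ > 0.81697.

δ > 0.817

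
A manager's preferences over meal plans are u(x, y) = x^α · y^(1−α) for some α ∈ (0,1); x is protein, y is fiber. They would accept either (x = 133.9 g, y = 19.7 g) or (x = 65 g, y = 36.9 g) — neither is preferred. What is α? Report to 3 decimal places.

The Cobb–Douglas utilities coincide, so 133.9^α·19.7^(1−α) = 65^α·36.9^(1−α).
Taking logs: α·ln 133.9 + (1−α)·ln 19.7 = α·ln 65 + (1−α)·ln 36.9, i.e. α·0.722706 = (1−α)·0.627593.
With A = 0.722706 and B = 0.627593: α·A = (1−α)·B, so α = B/(A+B) = 0.627593/1.350299 ≈ 0.465.

α ≈ 0.465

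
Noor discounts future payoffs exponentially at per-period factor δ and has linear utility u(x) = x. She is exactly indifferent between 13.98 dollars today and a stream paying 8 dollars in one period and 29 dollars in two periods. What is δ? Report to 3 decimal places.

δ ≈ 0.570

Present value of the stream is 8·δ + 29·δ². Indifference gives 8δ + 29δ² = 13.98.
Rearranged: 29δ² + 8δ − 13.98 = 0.
By the quadratic formula (taking the positive root), δ = (−8 + √1685.68) / 58 ≈ 0.570.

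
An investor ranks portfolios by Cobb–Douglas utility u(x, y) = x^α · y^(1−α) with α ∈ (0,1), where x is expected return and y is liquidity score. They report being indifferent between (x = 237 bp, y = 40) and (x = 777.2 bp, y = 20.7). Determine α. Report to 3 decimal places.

α ≈ 0.357

The Cobb–Douglas utilities coincide, so 237^α·40^(1−α) = 777.2^α·20.7^(1−α).
Rearrange to (237/777.2)^α = (20.7/40)^(1−α) and take logs: α·-1.187638 = (1−α)·-0.658746.
With A = -1.187638 and B = -0.658746: α·A = (1−α)·B, so α = B/(A+B) = -0.658746/-1.846384 ≈ 0.357.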